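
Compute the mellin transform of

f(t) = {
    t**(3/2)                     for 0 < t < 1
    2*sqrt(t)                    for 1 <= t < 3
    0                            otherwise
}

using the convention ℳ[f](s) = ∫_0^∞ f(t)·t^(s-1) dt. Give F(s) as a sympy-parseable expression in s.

treat the 2 regions marked off by 1 separately and sum
on [0, 1) integrate f = t**(3/2) against the kernel
on [1, 3) integrate f = 2*sqrt(t) against the kernel

(4*sqrt(3)*3**s*(2*s + 3) - 4*s - 10)/((2*s + 1)*(2*s + 3))
  Re(s) > -3/2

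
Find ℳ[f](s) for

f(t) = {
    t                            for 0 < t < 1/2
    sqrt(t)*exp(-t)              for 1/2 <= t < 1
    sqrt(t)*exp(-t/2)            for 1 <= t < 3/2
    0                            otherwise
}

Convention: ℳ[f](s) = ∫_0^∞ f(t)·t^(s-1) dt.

2**(-s - 3/2)*(2**(s + 3/2)*(s + 1)*uppergamma(s + 1/2, 1/2) - 2**(s + 3/2)*(s + 1)*uppergamma(s + 1/2, 1) + 2**(2*s + 2)*(s + 1)*uppergamma(s + 1/2, 1/2) - 2**(2*s + 2)*(s + 1)*uppergamma(s + 1/2, 3/4) + sqrt(2))/(s + 1)
  Re(s) > -1

strip the shared t-power: sqrt(t) on [0, 1/2); exp(-t) on [1/2, 1); exp(-t/2) on [1, 3/2)
linearity at 1/2, 1 turns ℳ[f](s) into 3 summed integrals
piece [0, 1/2): integrate t against the kernel
over [1/2, 1), the kernel integral of sqrt(t)*exp(-t) enters the sum
piece [1, 3/2): integrate sqrt(t)*exp(-t/2) against the kernel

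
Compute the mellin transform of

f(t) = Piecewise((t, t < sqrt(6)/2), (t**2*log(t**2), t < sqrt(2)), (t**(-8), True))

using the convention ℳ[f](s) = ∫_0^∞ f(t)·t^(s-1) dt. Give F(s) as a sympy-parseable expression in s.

peel off the power substitution: sqrt(t) on [0, 3/2); t*log(t) on [3/2, 2); t**(-4) on [2, ∞)
breakpoints sqrt(6)/2, sqrt(2): one integral from each of the 3 segments
on [0, sqrt(6)/2): add ∫ t·t^(s-1) dt
between sqrt(6)/2 and sqrt(2) the integrand is t**2*log(t**2)·t^(s-1)
the [sqrt(2), ∞) slice contributes ∫ t**(-8)·t^(s-1) dt

(sqrt(2)/2)**s*(32*2**s*s*(s - 8)*(s + 1)*log(2) - 64*2**s*(s - 8)*(s + 1) + 64*2**s*(s - 8)*(s + 1)*log(2) - 2**s*(s + 1)*(s**2 + 4*s + 4) + 3**(s/2)*s*(s - 8)*(s + 1)*(-24*log(3) + 24*log(2)) + 3**(s/2)*(s - 8)*(s + 1)*(-48*log(3) + 48*log(2)) + 48*3**(s/2)*(s - 8)*(s + 1) + 8*3**(s/2)*sqrt(6)*(s - 8)*(s**2 + 4*s + 4))/(16*(s - 8)*(s + 1)*(s**2 + 4*s + 4))
  -1 < Re(s) < 8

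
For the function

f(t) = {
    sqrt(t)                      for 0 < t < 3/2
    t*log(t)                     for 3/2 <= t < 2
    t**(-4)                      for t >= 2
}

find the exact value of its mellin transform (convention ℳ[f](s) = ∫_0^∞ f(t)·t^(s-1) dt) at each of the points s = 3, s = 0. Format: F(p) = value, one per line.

F(3) = -81*log(3)/64 - 47/256 + 27*sqrt(6)/56 + 337*log(2)/64
F(0) = -31/64 + log(8*sqrt(6)/9) + sqrt(6)

decompose at 3/2, 2; ℳ[f](s) sums the 3 pieces' integrals
on [0, 3/2) integrate f = sqrt(t) against the kernel
segment [3/2, 2) carries t*log(t); integrate it
the [2, ∞) slice contributes ∫ t**(-4)·t^(s-1) dt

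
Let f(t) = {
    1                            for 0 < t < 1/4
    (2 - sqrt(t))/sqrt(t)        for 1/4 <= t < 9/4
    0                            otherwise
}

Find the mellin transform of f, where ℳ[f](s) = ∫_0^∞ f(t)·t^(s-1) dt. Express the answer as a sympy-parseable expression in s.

the power substitution comes off first: 1 on [0, 1/2); (2 - t)/t on [1/2, 3/2)
undo the shared t-power: t on [0, 1/2); 2 - t on [1/2, 3/2)
decompose at 1/4; ℳ[f](s) sums the 2 pieces' integrals
for t in [0, 1/4): the term is ∫ 1·t^(s-1)
[1/4, 9/4) adds the kernel integral of (2 - sqrt(t))/sqrt(t)

(3**(2*s) + 2*9**s*s/3 - 4*s - 2)/(4**s*s*(2*s - 1))
  Re(s) > 0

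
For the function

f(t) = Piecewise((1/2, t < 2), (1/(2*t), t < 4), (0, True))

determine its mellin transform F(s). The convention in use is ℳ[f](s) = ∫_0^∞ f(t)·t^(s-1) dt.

peel off the shared t-power: t/2 on [0, 2); 1/2 on [2, 4)
remove the common scale on t first: t on [0, 1); 1/2 on [1, 2)
slice at 2, transform all 2 pieces, and sum them
for t in [0, 2): the term is ∫ 1/2·t^(s-1)
piece [2, 4): integrate 1/(2*t) against the kernel

2**(s - 3)*(2**s*s + 2*s - 4)/(s*(s - 1))
  Re(s) > 0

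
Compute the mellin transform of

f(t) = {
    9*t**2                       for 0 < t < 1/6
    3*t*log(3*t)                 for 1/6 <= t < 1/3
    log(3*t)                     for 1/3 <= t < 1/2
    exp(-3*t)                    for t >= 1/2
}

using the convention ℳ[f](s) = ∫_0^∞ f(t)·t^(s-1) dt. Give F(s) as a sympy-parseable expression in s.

(4*2**s*s**2*(s + 2)*(s**2 + 2*s + 1)*uppergamma(s, 3/2) - 4*2**s*s**2*(s + 2) + 4*2**s*(s + 2)*(s**2 + 2*s + 1) + 3**s*s*(s + 2)*(-4*log(2) + 4*log(3))*(s**2 + 2*s + 1) - 4*3**s*(s + 2)*(s**2 + 2*s + 1) + s**3*(s + 2)*log(4) + s**2*(s + 2)*log(4) + 2*s**2*(s + 2) + s**2*(s**2 + 2*s + 1))/(4*6**s*s**2*(s + 2)*(s**2 + 2*s + 1))
  Re(s) > -2

undo the common scale on t: t**2 on [0, 1/2); t*log(t) on [1/2, 1); log(t) on [1, 3/2); …
treat the 4 regions marked off by 1/6, 1/3, 1/2 separately and sum
on [0, 1/6) integrate f = 9*t**2 against the kernel
[1/6, 1/3) adds the kernel integral of 3*t*log(3*t)
∫ over [1/3, 1/2) of log(3*t)·t^(s-1) joins the sum
on [1/2, ∞): add ∫ exp(-3*t)·t^(s-1) dt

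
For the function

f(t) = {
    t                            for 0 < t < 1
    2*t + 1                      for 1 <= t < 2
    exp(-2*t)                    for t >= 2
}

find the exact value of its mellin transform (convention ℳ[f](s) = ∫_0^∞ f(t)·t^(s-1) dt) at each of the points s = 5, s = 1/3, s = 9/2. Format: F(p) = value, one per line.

linearity at 1, 2 turns ℳ[f](s) into 3 summed integrals
segment [0, 1) carries t; integrate it
between 1 and 2 the integrand is (2*t + 1)·t^(s-1)
the [2, ∞) slice contributes ∫ exp(-2*t)·t^(s-1) dt

F(5) = 103*exp(-4)/4 + 821/30
F(1/3) = -15/4 + 2**(2/3)*uppergamma(1/3, 4)/2 + 6*2**(1/3)
F(9/2) = (sqrt(2)*(10395*sqrt(pi)*exp(4)*erfc(2) + 532620)/50688 + (-20480 + 770048*sqrt(2))*exp(4)/50688)*exp(-4)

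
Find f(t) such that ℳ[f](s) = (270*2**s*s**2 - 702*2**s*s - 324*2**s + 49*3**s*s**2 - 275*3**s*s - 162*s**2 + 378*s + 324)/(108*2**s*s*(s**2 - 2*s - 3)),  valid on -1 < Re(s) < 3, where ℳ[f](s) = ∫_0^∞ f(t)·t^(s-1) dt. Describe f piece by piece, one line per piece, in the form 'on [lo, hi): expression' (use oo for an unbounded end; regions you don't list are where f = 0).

on [0, 1/2): t
on [1/2, 1): 2*t + 1
on [1, 3/2): t/2
on [3/2, oo): t**(-3)

summing 4 kernel integrals split by 1/2, 1, 3/2 yields ℳ[f](s)
on [0, 1/2): add ∫ t·t^(s-1) dt
segment [1/2, 1) carries (2*t + 1); integrate it
segment [1, 3/2) carries t/2; integrate it
[3/2, ∞) adds the kernel integral of t**(-3)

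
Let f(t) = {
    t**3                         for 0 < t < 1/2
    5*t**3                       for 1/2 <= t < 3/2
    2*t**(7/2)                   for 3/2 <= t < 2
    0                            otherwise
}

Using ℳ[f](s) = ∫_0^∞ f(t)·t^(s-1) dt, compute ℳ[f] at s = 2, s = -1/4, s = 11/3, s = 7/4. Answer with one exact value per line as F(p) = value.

F(2) = -243*sqrt(6)/176 + 1211/160 + 128*sqrt(2)/11
F(-1/4) = 3*2**(1/4)*(-99*sqrt(2)*3**(1/4) + 195*3**(3/4) + 452)/286
F(11/3) = -6561*2**(5/6)*3**(1/6)/2752 - 3*2**(1/3)/640 + 2187*2**(1/3)*3**(2/3)/512 + 1536*2**(1/6)/43
F(7/4) = 2**(1/4)*(-4617*sqrt(2)*3**(1/4) + 8505*3**(3/4) + 38828)/3192

along the cuts 1/2, 3/2, ℳ[f](s) splits into 3 integrals
over [0, 1/2), the kernel integral of t**3 enters the sum
segment 1/2 to 3/2 holds 5*t**3; add its integral
segment 3/2 to 2 holds 2*t**(7/2); add its integral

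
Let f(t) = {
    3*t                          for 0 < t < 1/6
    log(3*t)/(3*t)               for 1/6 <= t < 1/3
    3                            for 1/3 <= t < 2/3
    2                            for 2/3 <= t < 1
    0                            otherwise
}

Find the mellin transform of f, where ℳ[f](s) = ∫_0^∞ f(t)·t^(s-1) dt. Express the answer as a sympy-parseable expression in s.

back out the common scale on t: t on [0, 1/2); log(t)/t on [1/2, 1); 3 on [1, 2); …
cuts at 1/6, 1/3, 2/3: linearity sums the 4 kernel integrals
the [0, 1/6) slice contributes ∫ 3*t·t^(s-1) dt
[1/6, 1/3) adds the kernel integral of log(3*t)/(3*t)
∫ 3·t^(s-1) over [1/3, 2/3)
the [2/3, 1) slice contributes ∫ 2·t^(s-1) dt

(2*2**(2*s)*(s + 1)*(s**2 - 2*s + 1) - 2*2**s*s*(s + 1) - 6*2**s*(s + 1)*(s**2 - 2*s + 1) + 4*6**s*(s + 1)*(s**2 - 2*s + 1) + 4*s**2*(s + 1)*log(2) - 4*s*(s + 1)*log(2) + 4*s*(s + 1) + s*(s**2 - 2*s + 1))/(2*6**s*s*(s + 1)*(s**2 - 2*s + 1))
  Re(s) > -1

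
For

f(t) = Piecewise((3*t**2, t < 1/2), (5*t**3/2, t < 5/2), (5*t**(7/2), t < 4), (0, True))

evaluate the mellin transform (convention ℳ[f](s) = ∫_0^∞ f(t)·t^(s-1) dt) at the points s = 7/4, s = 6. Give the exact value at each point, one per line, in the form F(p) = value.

F(7/4) = -15625*2**(3/4)*5**(1/4)/336 + 51*2**(1/4)/1520 + 3125*2**(1/4)*5**(3/4)/304 + 20480*sqrt(2)/21
F(6) = 97007858233/350208 - 9765625*sqrt(10)/9728

along the cuts 1/2, 5/2, ℳ[f](s) splits into 3 integrals
on [0, 1/2): add ∫ 3*t**2·t^(s-1) dt
piece [1/2, 5/2): integrate 5*t**3/2 against the kernel
on [5/2, 4): add ∫ 5*t**(7/2)·t^(s-1) dt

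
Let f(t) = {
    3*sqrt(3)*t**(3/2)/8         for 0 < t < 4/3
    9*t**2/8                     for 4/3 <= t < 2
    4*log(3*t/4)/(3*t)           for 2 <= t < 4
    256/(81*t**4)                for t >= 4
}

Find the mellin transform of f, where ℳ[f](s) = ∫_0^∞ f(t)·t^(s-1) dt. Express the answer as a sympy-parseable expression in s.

(324*2**s*(s - 4)*(s + 2)*(s**2 - 2*s + 1) - 324*2**s*(s - 4)*(2*s + 3)*(s**2 - 2*s + 1) - 108*3**s*s*(s - 4)*(s + 2)*(2*s + 3)*log(3) + 108*3**s*s*(s - 4)*(s + 2)*(2*s + 3)*log(2) - 108*3**s*(s - 4)*(s + 2)*(2*s + 3)*log(2) + 108*3**s*(s - 4)*(s + 2)*(2*s + 3) + 108*3**s*(s - 4)*(s + 2)*(2*s + 3)*log(3) + 729*3**s*(s - 4)*(2*s + 3)*(s**2 - 2*s + 1) + 54*6**s*s*(s - 4)*(s + 2)*(2*s + 3)*log(3) - 54*6**s*(s - 4)*(s + 2)*(2*s + 3)*log(3) - 54*6**s*(s - 4)*(s + 2)*(2*s + 3) - 2*6**s*(s + 2)*(2*s + 3)*(s**2 - 2*s + 1))/(162*(3/2)**s*(s - 4)*(s + 2)*(2*s + 3)*(s**2 - 2*s + 1))
  -3/2 < Re(s) < 4

undo the common scale on t: sqrt(2)*t**(3/2)/4 on [0, 2); t**2/2 on [2, 3); 2*log(t/2)/t on [3, 6); …
reversing the common scale on t: t**(3/2) on [0, 1); 2*t**2 on [1, 3/2); log(t)/t on [3/2, 3); …
the 4 pieces separated at 4/3, 2, 4 each add one integral
segment 0 to 4/3 holds 3*sqrt(3)*t**(3/2)/8; add its integral
between 4/3 and 2 the integrand is 9*t**2/8·t^(s-1)
∫ over [2, 4) of 4*log(3*t/4)/(3*t)·t^(s-1) joins the sum
on [4, ∞) integrate f = 256/(81*t**4) against the kernel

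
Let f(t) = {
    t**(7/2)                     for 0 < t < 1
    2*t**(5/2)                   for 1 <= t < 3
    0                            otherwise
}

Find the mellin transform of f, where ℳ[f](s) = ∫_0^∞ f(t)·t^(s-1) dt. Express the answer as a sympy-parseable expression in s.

reversing the shared t-power: t**(3/2) on [0, 1); 2*sqrt(t) on [1, 3)
integrate the 2 segments split at 1, then add the results
on [0, 1) integrate f = t**(7/2) against the kernel
piece [1, 3): integrate 2*t**(5/2) against the kernel

2*(2*3**(s + 5/2)*(2*s + 7) - 2*s - 9)/((2*s + 5)*(2*s + 7))
  Re(s) > -7/2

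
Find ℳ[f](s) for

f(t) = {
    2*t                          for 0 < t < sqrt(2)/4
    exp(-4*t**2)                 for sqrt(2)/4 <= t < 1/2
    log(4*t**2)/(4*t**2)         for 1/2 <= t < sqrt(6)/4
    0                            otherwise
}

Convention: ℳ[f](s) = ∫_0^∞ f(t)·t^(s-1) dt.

strip the common scale on t: t on [0, sqrt(2)/2); exp(-t**2) on [sqrt(2)/2, 1); log(t**2)/t**2 on [1, sqrt(6)/2)
remove the power substitution first: sqrt(t) on [0, 1/2); exp(-t) on [1/2, 1); log(t)/t on [1, 3/2)
breakpoints sqrt(2)/4, 1/2: one integral from each of the 3 segments
∫ 2*t·t^(s-1) over [0, sqrt(2)/4)
over [sqrt(2)/4, 1/2), the kernel integral of exp(-4*t**2) enters the sum
∫ over [1/2, sqrt(6)/4) of log(4*t**2)/(4*t**2)·t^(s-1) joins the sum

(sqrt(2)/4)**s*(3*2**(s/2)*(s + 1)*(s**2 - 4*s + 4)*uppergamma(s/2, 1/2) - 3*2**(s/2)*(s + 1)*(s**2 - 4*s + 4)*uppergamma(s/2, 1) + 12*2**(s/2)*(s + 1) + 3**(s/2)*s*(s + 1)*(-4*log(2) + 4*log(3)) - 8*3**(s/2)*(s + 1) + 3**(s/2)*(s + 1)*(-8*log(3) + 8*log(2)) + 3*sqrt(2)*(s**2 - 4*s + 4))/(6*(s + 1)*(s**2 - 4*s + 4))
  Re(s) > -1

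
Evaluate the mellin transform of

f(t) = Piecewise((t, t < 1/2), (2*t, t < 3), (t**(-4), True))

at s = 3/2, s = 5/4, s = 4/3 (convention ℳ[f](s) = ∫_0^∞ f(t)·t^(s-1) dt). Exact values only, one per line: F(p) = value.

F(3/2) = sqrt(2)*(-27 + 1948*sqrt(6))/540
F(5/4) = 2**(3/4)*(-33 + 2380*6**(1/4))/594
F(4/3) = 2**(2/3)*(-54 + 3895*6**(1/3))/1008

breakpoints 1/2, 3: one integral from each of the 3 segments
∫ t·t^(s-1) over [0, 1/2)
∫ over [1/2, 3) of 2*t·t^(s-1) joins the sum
on [3, ∞): add ∫ t**(-4)·t^(s-1) dt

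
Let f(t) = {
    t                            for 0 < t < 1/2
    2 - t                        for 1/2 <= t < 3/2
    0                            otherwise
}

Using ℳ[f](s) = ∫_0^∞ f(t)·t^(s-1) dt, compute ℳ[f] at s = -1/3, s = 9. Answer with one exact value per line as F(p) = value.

split f at 1/2: ℳ[f](s) collects 2 kernel integrals
segment 0 to 1/2 holds t; add its integral
segment 1/2 to 3/2 holds (2 - t); add its integral

F(-1/3) = 2**(1/3)*(30 - 11*3**(2/3))/4
F(9) = 255857/92160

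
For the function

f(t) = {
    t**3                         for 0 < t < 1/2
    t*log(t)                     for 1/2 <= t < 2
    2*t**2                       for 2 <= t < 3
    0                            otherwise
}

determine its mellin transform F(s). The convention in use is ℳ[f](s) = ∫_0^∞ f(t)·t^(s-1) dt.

(-64*2**(2*s)*(s + 1)**2*(s + 3) + 16*2**(2*s)*(s + 1)*(s + 2)*(s + 3)*log(2) - 16*2**(2*s)*(s + 2)*(s + 3) + 144*6**s*(s + 1)**2*(s + 3) + (s + 1)**2*(s + 2) + 4*(s + 1)*(s + 2)*(s + 3)*log(2) + 4*(s + 2)*(s + 3))/(8*2**s*(s + 1)**2*(s + 2)*(s + 3))
  Re(s) > -3

remove the shared t-power first: t**2 on [0, 1/2); log(t) on [1/2, 2); 2*t on [2, 3)
treat the 3 regions marked off by 1/2, 2 separately and sum
on [0, 1/2) integrate f = t**3 against the kernel
the [1/2, 2) slice contributes ∫ t*log(t)·t^(s-1) dt
segment 2 to 3 holds 2*t**2; add its integral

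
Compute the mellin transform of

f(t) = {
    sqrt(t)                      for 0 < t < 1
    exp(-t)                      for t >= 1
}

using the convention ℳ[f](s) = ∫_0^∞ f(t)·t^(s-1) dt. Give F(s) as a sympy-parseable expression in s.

((2*s + 1)*uppergamma(s, 1) + 2)/(2*s + 1)
  Re(s) > -1/2

linearity at 1 turns ℳ[f](s) into 2 summed integrals
on [0, 1): add ∫ sqrt(t)·t^(s-1) dt
piece [1, ∞): integrate exp(-t) against the kernel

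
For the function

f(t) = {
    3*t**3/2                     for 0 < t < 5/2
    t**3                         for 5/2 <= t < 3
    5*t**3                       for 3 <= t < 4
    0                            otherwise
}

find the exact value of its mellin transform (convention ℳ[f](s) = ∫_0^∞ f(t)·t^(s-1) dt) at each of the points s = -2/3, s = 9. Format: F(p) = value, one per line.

slice at 5/2, 3, transform all 3 pieces, and sum them
between 0 and 5/2 the integrand is 3*t**3/2·t^(s-1)
the [5/2, 3) slice contributes ∫ t**3·t^(s-1) dt
[3, 4) adds the kernel integral of 5*t**3

F(-2/3) = -108*3**(1/3)/7 + 75*2**(2/3)*5**(1/3)/112 + 240*2**(2/3)/7
F(9) = 670024649297/98304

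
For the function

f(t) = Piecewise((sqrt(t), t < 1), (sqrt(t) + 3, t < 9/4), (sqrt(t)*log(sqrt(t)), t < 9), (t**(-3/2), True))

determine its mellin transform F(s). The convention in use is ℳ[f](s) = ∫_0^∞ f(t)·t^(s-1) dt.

(-324*2**(2*s)*s*(2*s - 3)*(4*s**2 + 4*s + 1) - 162*2**(2*s)*(2*s - 3)*(4*s**2 + 4*s + 1) - 324*3**(2*s)*s**2*(2*s - 3)*(2*s + 1)*log(3) + 324*3**(2*s)*s**2*(2*s - 3)*(2*s + 1)*log(2) - 162*3**(2*s)*s*(2*s - 3)*(2*s + 1)*log(3) + 162*3**(2*s)*s*(2*s - 3)*(2*s + 1)*log(2) + 162*3**(2*s)*s*(2*s - 3)*(2*s + 1) + 486*3**(2*s)*s*(2*s - 3)*(4*s**2 + 4*s + 1) + 162*3**(2*s)*(2*s - 3)*(4*s**2 + 4*s + 1) + 648*6**(2*s)*s**2*(2*s - 3)*(2*s + 1)*log(3) - 324*6**(2*s)*s*(2*s - 3)*(2*s + 1) + 324*6**(2*s)*s*(2*s - 3)*(2*s + 1)*log(3) - 4*6**(2*s)*s*(2*s + 1)*(4*s**2 + 4*s + 1))/(54*2**(2*s)*s*(2*s - 3)*(2*s + 1)*(4*s**2 + 4*s + 1))
  -1/2 < Re(s) < 3/2

the power substitution comes off first: t on [0, 1); t + 3 on [1, 3/2); t*log(t) on [3/2, 3); …
linearity at 1, 9/4, 9 turns ℳ[f](s) into 4 summed integrals
for t in [0, 1): the term is ∫ sqrt(t)·t^(s-1)
for t in [1, 9/4): the term is ∫ (sqrt(t) + 3)·t^(s-1)
on [9/4, 9): add ∫ sqrt(t)*log(sqrt(t))·t^(s-1) dt
segment [9, ∞) carries t**(-3/2); integrate it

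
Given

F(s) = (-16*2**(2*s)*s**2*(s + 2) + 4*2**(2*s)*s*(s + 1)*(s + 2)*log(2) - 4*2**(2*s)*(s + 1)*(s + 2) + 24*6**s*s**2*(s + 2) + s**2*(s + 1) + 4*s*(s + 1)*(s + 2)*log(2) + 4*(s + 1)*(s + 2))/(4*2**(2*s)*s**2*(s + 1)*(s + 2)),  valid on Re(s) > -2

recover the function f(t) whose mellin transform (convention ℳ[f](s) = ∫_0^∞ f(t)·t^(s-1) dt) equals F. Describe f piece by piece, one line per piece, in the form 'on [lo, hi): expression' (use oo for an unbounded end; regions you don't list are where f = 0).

on [0, 1/4): 4*t**2
on [1/4, 1): log(2*t)
on [1, 3/2): 4*t

remove the common scale on t first: t**2 on [0, 1/2); log(t) on [1/2, 2); 2*t on [2, 3)
linearity at 1/4, 1 turns ℳ[f](s) into 3 summed integrals
piece [0, 1/4): integrate 4*t**2 against the kernel
segment 1/4 to 1 holds log(2*t); add its integral
between 1 and 3/2 the integrand is 4*t·t^(s-1)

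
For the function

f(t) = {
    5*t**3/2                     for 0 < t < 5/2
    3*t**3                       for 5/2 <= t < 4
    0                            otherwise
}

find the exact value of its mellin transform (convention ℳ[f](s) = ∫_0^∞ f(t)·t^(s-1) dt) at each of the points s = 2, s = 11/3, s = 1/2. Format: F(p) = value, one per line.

linearity at 5/2 turns ℳ[f](s) into 2 summed integrals
∫ over [0, 5/2) of 5*t**3/2·t^(s-1) joins the sum
over [5/2, 4), the kernel integral of 3*t**3 enters the sum

F(2) = 193483/320
F(11/3) = 3*2**(1/3)*(6291456 - 15625*5**(2/3))/5120
F(1/2) = 768/7 - 125*sqrt(10)/112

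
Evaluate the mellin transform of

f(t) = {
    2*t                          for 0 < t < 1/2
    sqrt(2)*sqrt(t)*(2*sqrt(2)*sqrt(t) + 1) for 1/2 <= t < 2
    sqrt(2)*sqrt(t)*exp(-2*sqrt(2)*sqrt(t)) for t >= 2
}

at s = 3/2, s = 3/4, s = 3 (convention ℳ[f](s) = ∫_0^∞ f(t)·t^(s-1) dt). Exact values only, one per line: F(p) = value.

undo the common scale on t: t on [0, 1); sqrt(t)*(2*sqrt(t) + 1) on [1, 4); sqrt(t)*exp(-2*sqrt(t)) on [4, ∞)
the power substitution comes off first: t**2 on [0, 1); t*(2*t + 1) on [1, 2); t*exp(-2*t) on [2, ∞)
invert the shared t-power to get t on [0, 1); 2*t + 1 on [1, 2); exp(-2*t) on [2, ∞)
linearity at 1/2, 2 turns ℳ[f](s) into 3 summed integrals
segment 0 to 1/2 holds 2*t; add its integral
segment 1/2 to 2 holds sqrt(2)*sqrt(t)*(2*sqrt(2)*sqrt(t) + 1); add its integral
piece [2, ∞): integrate sqrt(2)*sqrt(t)*exp(-2*sqrt(2)*sqrt(t)) against the kernel

F(3/2) = sqrt(2)*(355 + 654*exp(4))*exp(-4)/80
F(3/4) = 2**(1/4)*(sqrt(2)*(105*sqrt(pi)*exp(4)*erfc(2) + 1540)/1120 + (-768 + 6912*sqrt(2))*exp(4)/1120)*exp(-4)
F(3) = 2185*exp(-4)/32 + 4593/224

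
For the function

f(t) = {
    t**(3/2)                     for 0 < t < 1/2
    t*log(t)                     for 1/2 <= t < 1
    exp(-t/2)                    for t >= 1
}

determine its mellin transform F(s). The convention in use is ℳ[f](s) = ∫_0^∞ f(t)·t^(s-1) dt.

(2*2**(2*s)*(2*s + 3)*(s**2 + 2*s + 1)*uppergamma(s, 1/2) - 2*2**s*(2*s + 3) + s*(2*s + 3)*log(2) + 2*s + (2*s + 3)*log(2) + sqrt(2)*(s**2 + 2*s + 1) + 3)/(2*2**s*(2*s + 3)*(s**2 + 2*s + 1))
  Re(s) > -3/2

integrate the 3 segments split at 1/2, 1, then add the results
piece [0, 1/2): integrate t**(3/2) against the kernel
∫ over [1/2, 1) of t*log(t)·t^(s-1) joins the sum
between 1 and ∞ the integrand is exp(-t/2)·t^(s-1)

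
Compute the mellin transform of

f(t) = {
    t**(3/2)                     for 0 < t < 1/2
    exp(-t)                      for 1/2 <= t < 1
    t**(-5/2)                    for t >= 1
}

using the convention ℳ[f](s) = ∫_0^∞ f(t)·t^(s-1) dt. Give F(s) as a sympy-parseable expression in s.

(2*2**s*(2*s - 5)*(2*s + 3)*uppergamma(s, 1/2) - 2*2**s*(2*s - 5)*(2*s + 3)*uppergamma(s, 1) - 4*2**s*(2*s + 3) + sqrt(2)*(2*s - 5))/(2*2**s*(2*s - 5)*(2*s + 3))
  -3/2 < Re(s) < 5/2

breakpoints 1/2, 1: one integral from each of the 3 segments
∫ t**(3/2)·t^(s-1) over [0, 1/2)
segment [1/2, 1) carries exp(-t); integrate it
between 1 and ∞ the integrand is t**(-5/2)·t^(s-1)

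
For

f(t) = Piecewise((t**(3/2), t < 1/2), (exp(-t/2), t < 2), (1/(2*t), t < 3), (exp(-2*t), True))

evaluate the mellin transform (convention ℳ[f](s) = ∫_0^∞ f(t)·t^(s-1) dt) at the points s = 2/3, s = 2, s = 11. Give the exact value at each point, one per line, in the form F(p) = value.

F(2/3) = -3**(2/3)/2 - 2**(2/3)*uppergamma(2/3, 1) + 2**(1/3)*uppergamma(2/3, 6)/2 + 3*2**(5/6)/52 + 3*2**(2/3)/4 + 2**(2/3)*uppergamma(2/3, 1/4)
F(2) = -8*exp(-1) + 7*exp(-6)/4 + sqrt(2)/56 + 1/2 + 5*exp(-1/4)
F(11) = -20201678848*exp(-1) + sqrt(2)/102400 + 5474871*exp(-6)/8 + 11605/4 + 4885809916361*exp(-1/4)/512

f breaks at 1/2, 2, 3 into 4 integrals to sum
segment 0 to 1/2 holds t**(3/2); add its integral
between 1/2 and 2 the integrand is exp(-t/2)·t^(s-1)
∫ over [2, 3) of 1/(2*t)·t^(s-1) joins the sum
between 3 and ∞ the integrand is exp(-2*t)·t^(s-1)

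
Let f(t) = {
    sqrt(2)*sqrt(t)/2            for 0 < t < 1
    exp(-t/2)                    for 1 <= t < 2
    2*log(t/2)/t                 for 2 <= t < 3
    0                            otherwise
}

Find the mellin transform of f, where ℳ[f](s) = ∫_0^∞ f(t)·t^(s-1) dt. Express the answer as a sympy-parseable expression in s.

peel off the common scale on t: sqrt(t) on [0, 1/2); exp(-t) on [1/2, 1); log(t)/t on [1, 3/2)
the 3 pieces separated at 1, 2 each add one integral
over [0, 1), the kernel integral of sqrt(2)*sqrt(t)/2 enters the sum
segment 1 to 2 holds exp(-t/2); add its integral
for t in [2, 3): the term is ∫ 2*log(t/2)/t·t^(s-1)

(3*2**s*(2*s + 1)*(s**2 - 2*s + 1)*uppergamma(s, 1/2) - 3*2**s*(2*s + 1)*(s**2 - 2*s + 1)*uppergamma(s, 1) + 3*2**s*(2*s + 1) + 3**s*s*(2*s + 1)*(-2*log(2) + 2*log(3)) - 2*3**s*(2*s + 1) + 3**s*(2*s + 1)*(-2*log(3) + 2*log(2)) + 3*sqrt(2)*(s**2 - 2*s + 1))/(3*(2*s + 1)*(s**2 - 2*s + 1))
  Re(s) > -1/2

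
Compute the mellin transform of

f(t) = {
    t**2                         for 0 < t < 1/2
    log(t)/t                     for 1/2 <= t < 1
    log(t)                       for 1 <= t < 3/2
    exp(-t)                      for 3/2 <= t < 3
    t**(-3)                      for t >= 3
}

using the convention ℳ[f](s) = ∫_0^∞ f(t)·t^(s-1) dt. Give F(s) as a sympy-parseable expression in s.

(108*2**s*s**2*(s - 3)*(s + 2)*(s**2 - 2*s + 1)*uppergamma(s, 3/2) - 108*2**s*s**2*(s - 3)*(s + 2)*(s**2 - 2*s + 1)*uppergamma(s, 3) - 108*2**s*s**2*(s - 3)*(s + 2) + 108*2**s*(s - 3)*(s + 2)*(s**2 - 2*s + 1) - 108*3**s*s*(s - 3)*(s + 2)*(s**2 - 2*s + 1)*log(2) + 108*3**s*s*(s - 3)*(s + 2)*(s**2 - 2*s + 1)*log(3) - 108*3**s*(s - 3)*(s + 2)*(s**2 - 2*s + 1) - 4*6**s*s**2*(s + 2)*(s**2 - 2*s + 1) + 216*s**3*(s - 3)*(s + 2)*log(2) - 216*s**2*(s - 3)*(s + 2)*log(2) + 216*s**2*(s - 3)*(s + 2) + 27*s**2*(s - 3)*(s**2 - 2*s + 1))/(108*2**s*s**2*(s - 3)*(s + 2)*(s**2 - 2*s + 1))
  -2 < Re(s) < 3

integrate the 5 segments split at 1/2, 1, 3/2, 3, then add the results
the [0, 1/2) slice contributes ∫ t**2·t^(s-1) dt
∫ over [1/2, 1) of log(t)/t·t^(s-1) joins the sum
the [1, 3/2) slice contributes ∫ log(t)·t^(s-1) dt
segment [3/2, 3) carries exp(-t); integrate it
piece [3, ∞): integrate t**(-3) against the kernel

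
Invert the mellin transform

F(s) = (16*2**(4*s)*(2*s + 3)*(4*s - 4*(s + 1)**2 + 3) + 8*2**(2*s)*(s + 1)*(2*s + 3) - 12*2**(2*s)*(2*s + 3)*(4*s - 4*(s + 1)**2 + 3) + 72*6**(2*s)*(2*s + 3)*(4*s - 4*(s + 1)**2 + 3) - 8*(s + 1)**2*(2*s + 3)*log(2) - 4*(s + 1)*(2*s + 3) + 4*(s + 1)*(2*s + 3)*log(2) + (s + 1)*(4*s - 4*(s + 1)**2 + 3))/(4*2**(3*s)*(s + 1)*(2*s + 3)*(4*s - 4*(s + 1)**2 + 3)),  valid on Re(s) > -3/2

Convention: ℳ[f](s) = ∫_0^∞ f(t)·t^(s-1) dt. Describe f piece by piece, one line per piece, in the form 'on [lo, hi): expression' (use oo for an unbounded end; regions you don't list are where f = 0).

on [0, 1/8): 2*sqrt(2)*t**(3/2)
on [1/8, 1/2): sqrt(2)*sqrt(t)*log(sqrt(2)*sqrt(t))
on [1/2, 2): 6*t
on [2, 9/2): 4*t

invert the common scale on t to get t**(3/2) on [0, 1/4); sqrt(t)*log(sqrt(t)) on [1/4, 1); 3*t on [1, 4); …
remove the shared t-power first: sqrt(t) on [0, 1/4); log(sqrt(t))/sqrt(t) on [1/4, 1); 3 on [1, 4); …
the power substitution comes off first: t on [0, 1/2); log(t)/t on [1/2, 1); 3 on [1, 2); …
along the cuts 1/8, 1/2, 2, ℳ[f](s) splits into 4 integrals
[0, 1/8) adds the kernel integral of 2*sqrt(2)*t**(3/2)
on [1/8, 1/2) integrate f = sqrt(2)*sqrt(t)*log(sqrt(2)*sqrt(t)) against the kernel
over [1/2, 2), the kernel integral of 6*t enters the sum
segment [2, 9/2) carries 4*t; integrate it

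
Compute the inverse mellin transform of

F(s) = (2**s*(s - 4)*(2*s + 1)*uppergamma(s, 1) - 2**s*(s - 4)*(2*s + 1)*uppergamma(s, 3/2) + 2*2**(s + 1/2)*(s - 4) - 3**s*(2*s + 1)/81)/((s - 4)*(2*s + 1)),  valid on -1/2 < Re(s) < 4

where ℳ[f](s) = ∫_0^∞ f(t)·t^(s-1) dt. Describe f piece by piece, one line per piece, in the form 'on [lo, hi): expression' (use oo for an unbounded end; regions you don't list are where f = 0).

integrate the 3 segments split at 2, 3, then add the results
on [0, 2) integrate f = sqrt(t) against the kernel
for t in [2, 3): the term is ∫ exp(-t/2)·t^(s-1)
piece [3, ∞): integrate t**(-4) against the kernel

on [0, 2): sqrt(t)
on [2, 3): exp(-t/2)
on [3, oo): t**(-4)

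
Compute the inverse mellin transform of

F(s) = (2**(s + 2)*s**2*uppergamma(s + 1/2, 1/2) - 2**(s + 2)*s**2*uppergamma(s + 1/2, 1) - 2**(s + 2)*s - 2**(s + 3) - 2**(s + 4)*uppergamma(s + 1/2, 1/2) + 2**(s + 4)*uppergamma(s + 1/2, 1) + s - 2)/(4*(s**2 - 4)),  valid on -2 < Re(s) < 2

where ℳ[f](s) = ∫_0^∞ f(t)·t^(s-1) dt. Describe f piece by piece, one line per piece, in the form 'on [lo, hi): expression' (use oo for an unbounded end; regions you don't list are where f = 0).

remove the common scale on t first: t**2 on [0, 1/2); sqrt(t)*exp(-t) on [1/2, 1); t**(-2) on [1, ∞)
undo the shared t-power: t**(3/2) on [0, 1/2); exp(-t) on [1/2, 1); t**(-5/2) on [1, ∞)
along the cuts 1, 2, ℳ[f](s) splits into 3 integrals
the [0, 1) slice contributes ∫ t**2/4·t^(s-1) dt
the [1, 2) slice contributes ∫ sqrt(2)*sqrt(t)*exp(-t/2)/2·t^(s-1) dt
over [2, ∞), the kernel integral of 4/t**2 enters the sum

on [0, 1): t**2/4
on [1, 2): sqrt(2)*sqrt(t)*exp(-t/2)/2
on [2, oo): 4/t**2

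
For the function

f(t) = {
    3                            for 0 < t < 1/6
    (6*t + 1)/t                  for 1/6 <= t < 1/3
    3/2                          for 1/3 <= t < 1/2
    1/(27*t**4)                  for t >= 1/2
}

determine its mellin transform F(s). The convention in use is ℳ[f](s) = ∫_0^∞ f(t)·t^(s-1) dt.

(405*2**s*s**2 - 1863*2**s*s + 972*2**s + 49*3**s*s**2 - 373*3**s*s + 324*3**s - 486*s**2 + 2106*s - 648)/(54*6**s*s*(s**2 - 5*s + 4))
  0 < Re(s) < 4

the shared t-power comes off first: 3*t on [0, 1/6); 6*t + 1 on [1/6, 1/3); 3*t/2 on [1/3, 1/2); …
strip the common scale on t: t on [0, 1/2); 2*t + 1 on [1/2, 1); t/2 on [1, 3/2); …
breakpoints 1/6, 1/3, 1/2: one integral from each of the 4 segments
∫ over [0, 1/6) of 3·t^(s-1) joins the sum
on [1/6, 1/3): add ∫ (6*t + 1)/t·t^(s-1) dt
segment 1/3 to 1/2 holds 3/2; add its integral
segment [1/2, ∞) carries 1/(27*t**4); integrate it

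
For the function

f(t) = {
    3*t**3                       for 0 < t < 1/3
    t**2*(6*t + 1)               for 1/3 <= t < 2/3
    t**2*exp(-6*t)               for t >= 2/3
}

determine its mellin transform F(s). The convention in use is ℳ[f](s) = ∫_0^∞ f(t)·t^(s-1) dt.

strip the shared t-power: 3*t on [0, 1/3); 6*t + 1 on [1/3, 2/3); exp(-6*t) on [2/3, ∞)
invert the common scale on t to get t on [0, 1); 2*t + 1 on [1, 2); exp(-2*t) on [2, ∞)
along the cuts 1/3, 2/3, ℳ[f](s) splits into 3 integrals
segment 0 to 1/3 holds 3*t**3; add its integral
∫ over [1/3, 2/3) of t**2*(6*t + 1)·t^(s-1) joins the sum
over [2/3, ∞), the kernel integral of t**2*exp(-6*t) enters the sum

2**s*(80*2**(2*s)*(s + 2) + 16*2**(2*s) - 8*2**s*(s + 2) - 4*2**s + (s + 2)*(s + 3)*uppergamma(s + 2, 4))/(36*12**s*(s + 2)*(s + 3))
  Re(s) > -3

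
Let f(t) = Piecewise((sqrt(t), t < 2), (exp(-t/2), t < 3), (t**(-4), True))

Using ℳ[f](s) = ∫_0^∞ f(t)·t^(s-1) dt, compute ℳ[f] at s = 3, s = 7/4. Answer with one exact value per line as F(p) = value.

linearity at 2, 3 turns ℳ[f](s) into 3 summed integrals
for t in [0, 2): the term is ∫ sqrt(t)·t^(s-1)
piece [2, 3): integrate exp(-t/2) against the kernel
the [3, ∞) slice contributes ∫ t**(-4)·t^(s-1) dt

F(3) = -58*exp(-3/2) + 1/3 + 16*sqrt(2)/7 + 40*exp(-1)
F(7/4) = -2*2**(3/4)*uppergamma(7/4, 3/2) + 4*3**(3/4)/243 + 2*2**(3/4)*uppergamma(7/4, 1) + 16*2**(1/4)/9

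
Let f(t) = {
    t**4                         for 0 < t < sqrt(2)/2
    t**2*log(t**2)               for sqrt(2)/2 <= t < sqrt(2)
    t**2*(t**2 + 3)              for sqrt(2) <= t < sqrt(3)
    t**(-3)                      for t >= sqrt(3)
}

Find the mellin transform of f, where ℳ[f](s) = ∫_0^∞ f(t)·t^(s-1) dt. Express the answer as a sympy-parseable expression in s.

invert the power substitution to get t**2 on [0, 1/2); t*log(t) on [1/2, 2); t*(t + 3) on [2, 3); …
back out the shared t-power: t on [0, 1/2); log(t) on [1/2, 2); t + 3 on [2, 3); …
split f at sqrt(2)/2, sqrt(2), sqrt(3): ℳ[f](s) collects 4 kernel integrals
∫ t**4·t^(s-1) over [0, sqrt(2)/2)
between sqrt(2)/2 and sqrt(2) the integrand is t**2*log(t**2)·t^(s-1)
∫ t**2*(t**2 + 3)·t^(s-1) over [sqrt(2), sqrt(3))
between sqrt(3) and ∞ the integrand is t**(-3)·t^(s-1)

(360*2**s*(3 - s)*(s + 2)**2 + 72*2**s*(s - 3)*(s + 2)*(s + 4)*log(2) - 432*2**s*(s - 3)*(s + 2) - 144*2**s*(s - 3)*(s + 4) + 648*6**(s/2)*(s - 3)*(s + 2)**2 + 648*6**(s/2)*(s - 3)*(s + 2) - 4*sqrt(3)*6**(s/2)*(s + 2)**2*(s + 4) + 9*(s - 3)*(s + 2)**2 + 18*(s - 3)*(s + 2)*(s + 4)*log(2) + 36*(s - 3)*(s + 4))/(36*2**(s/2)*(s - 3)*(s + 2)**2*(s + 4))
  -4 < Re(s) < 3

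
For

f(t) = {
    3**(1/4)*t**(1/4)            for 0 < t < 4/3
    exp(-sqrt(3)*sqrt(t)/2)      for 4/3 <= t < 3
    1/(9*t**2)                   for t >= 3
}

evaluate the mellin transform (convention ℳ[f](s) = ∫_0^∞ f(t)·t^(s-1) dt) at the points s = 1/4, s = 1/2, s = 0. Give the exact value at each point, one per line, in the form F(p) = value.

F(1/4) = 2*3**(3/4)*(-567*sqrt(2)*sqrt(pi)*erfc(sqrt(6)/2) + 2*sqrt(3) + 567*sqrt(2)*sqrt(pi)*erfc(1) + 1134)/1701
F(1/2) = 2*sqrt(3)*(-162*E + 162*exp(3/2) + (1 + 108*sqrt(2))*exp(5/2))*exp(-5/2)/243
F(0) = 2*Ei(-3/2) + 1/162 - 2*Ei(-1) + 4*sqrt(2)

remove the common scale on t first: t**(1/4) on [0, 4); exp(-sqrt(t)/2) on [4, 9); t**(-2) on [9, ∞)
reversing the power substitution: sqrt(t) on [0, 2); exp(-t/2) on [2, 3); t**(-4) on [3, ∞)
treat the 3 regions marked off by 4/3, 3 separately and sum
segment [0, 4/3) carries 3**(1/4)*t**(1/4); integrate it
over [4/3, 3), the kernel integral of exp(-sqrt(3)*sqrt(t)/2) enters the sum
∫ over [3, ∞) of 1/(9*t**2)·t^(s-1) joins the sum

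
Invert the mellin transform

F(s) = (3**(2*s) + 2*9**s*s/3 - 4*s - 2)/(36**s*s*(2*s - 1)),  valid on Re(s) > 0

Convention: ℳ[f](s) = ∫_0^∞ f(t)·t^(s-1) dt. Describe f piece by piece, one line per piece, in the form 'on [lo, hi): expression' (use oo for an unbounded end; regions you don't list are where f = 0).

back out the power substitution: 1 on [0, 1/6); (2 - 3*t)/(3*t) on [1/6, 1/2)
strip the common scale on t: 1 on [0, 1/2); (2 - t)/t on [1/2, 3/2)
peel off the shared t-power: t on [0, 1/2); 2 - t on [1/2, 3/2)
the 2 pieces separated at 1/36 each add one integral
segment 0 to 1/36 holds 1; add its integral
over [1/36, 1/4), the kernel integral of (2 - 3*sqrt(t))/(3*sqrt(t)) enters the sum

on [0, 1/36): 1
on [1/36, 1/4): (2 - 3*sqrt(t))/(3*sqrt(t))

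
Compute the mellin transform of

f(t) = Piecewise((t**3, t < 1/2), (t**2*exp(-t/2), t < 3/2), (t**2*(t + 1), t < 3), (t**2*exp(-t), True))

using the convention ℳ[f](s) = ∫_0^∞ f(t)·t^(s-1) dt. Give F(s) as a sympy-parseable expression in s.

(32*2**(2*s)*(s + 2)*(s + 3)*uppergamma(s + 2, 1/4) - 32*2**(2*s)*(s + 2)*(s + 3)*uppergamma(s + 2, 3/4) + 8*2**s*(s + 2)*(s + 3)*uppergamma(s + 2, 3) - 45*3**s*(s + 2) - 18*3**s + 288*6**s*(s + 2) + 72*6**s + s + 2)/(8*2**s*(s + 2)*(s + 3))
  Re(s) > -3

strip the shared t-power: t on [0, 1/2); exp(-t/2) on [1/2, 3/2); t + 1 on [3/2, 3); …
split f at 1/2, 3/2, 3: ℳ[f](s) collects 4 kernel integrals
∫ over [0, 1/2) of t**3·t^(s-1) joins the sum
on [1/2, 3/2): add ∫ t**2*exp(-t/2)·t^(s-1) dt
piece [3/2, 3): integrate t**2*(t + 1) against the kernel
between 3 and ∞ the integrand is t**2*exp(-t)·t^(s-1)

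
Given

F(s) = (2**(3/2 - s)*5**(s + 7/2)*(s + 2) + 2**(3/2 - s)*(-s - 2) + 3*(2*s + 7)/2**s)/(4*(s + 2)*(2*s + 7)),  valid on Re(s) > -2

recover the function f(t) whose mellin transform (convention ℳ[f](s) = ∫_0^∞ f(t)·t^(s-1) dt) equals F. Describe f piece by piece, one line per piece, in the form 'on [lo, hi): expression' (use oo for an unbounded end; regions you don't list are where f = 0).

on [0, 1/2): 3*t**2
on [1/2, 5/2): 4*t**(7/2)

cuts at 1/2: linearity sums the 2 kernel integrals
segment 0 to 1/2 holds 3*t**2; add its integral
∫ over [1/2, 5/2) of 4*t**(7/2)·t^(s-1) joins the sum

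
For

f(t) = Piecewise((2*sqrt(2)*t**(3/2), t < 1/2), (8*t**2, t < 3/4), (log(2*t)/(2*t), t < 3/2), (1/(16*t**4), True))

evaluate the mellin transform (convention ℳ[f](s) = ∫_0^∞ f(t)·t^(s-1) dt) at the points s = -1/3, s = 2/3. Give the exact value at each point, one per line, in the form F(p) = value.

the common scale on t comes off first: t**(3/2) on [0, 1); 2*t**2 on [1, 3/2); log(t)/t on [3/2, 3); …
split f at 1/2, 3/4, 3/2: ℳ[f](s) collects 4 kernel integrals
on [0, 1/2) integrate f = 2*sqrt(2)*t**(3/2) against the kernel
segment [1/2, 3/4) carries 8*t**2; integrate it
∫ over [3/4, 3/2) of log(2*t)/(2*t)·t^(s-1) joins the sum
piece [3/2, ∞): integrate 1/(16*t**4) against the kernel

F(-1/3) = -12*2**(1/3)/35 - 6**(2/3)*log(2)/6 - 18**(1/3)*log(3)/12 - 1037*18**(1/3)/16848 + 6**(2/3)*log(3)/6 + 41*6**(2/3)/40
F(2/3) = -809*18**(1/3)/540 - 18**(1/3)*log(3)/2 - 6**(2/3)*log(2)/2 - 15*2**(1/3)/104 + 6**(2/3)*log(3)/2 + 123*6**(2/3)/64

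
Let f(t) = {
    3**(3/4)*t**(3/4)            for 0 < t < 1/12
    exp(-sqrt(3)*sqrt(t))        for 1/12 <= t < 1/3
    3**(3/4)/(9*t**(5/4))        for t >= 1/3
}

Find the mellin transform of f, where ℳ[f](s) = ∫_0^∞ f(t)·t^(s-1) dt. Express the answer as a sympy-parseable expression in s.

strip the common scale on t: t**(3/4) on [0, 1/4); exp(-sqrt(t)) on [1/4, 1); t**(-5/4) on [1, ∞)
back out the power substitution: t**(3/2) on [0, 1/2); exp(-t) on [1/2, 1); t**(-5/2) on [1, ∞)
integrate the 3 segments split at 1/12, 1/3, then add the results
between 0 and 1/12 the integrand is 3**(3/4)*t**(3/4)·t^(s-1)
over [1/12, 1/3), the kernel integral of exp(-sqrt(3)*sqrt(t)) enters the sum
piece [1/3, ∞): integrate 3**(3/4)/(9*t**(5/4)) against the kernel

(2*2**(2*s)*(4*s - 5)*(4*s + 3)*uppergamma(2*s, 1/2) - 2*2**(2*s)*(4*s - 5)*(4*s + 3)*uppergamma(2*s, 1) - 4*2**(2*s)*(4*s + 3) + sqrt(2)*(4*s - 5))/(12**s*(4*s - 5)*(4*s + 3))
  -3/4 < Re(s) < 5/4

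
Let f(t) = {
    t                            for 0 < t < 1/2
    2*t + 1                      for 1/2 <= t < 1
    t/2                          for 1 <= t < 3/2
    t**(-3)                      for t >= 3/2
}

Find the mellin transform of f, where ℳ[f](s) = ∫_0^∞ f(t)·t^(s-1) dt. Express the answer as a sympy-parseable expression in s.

(270*2**s*s**2 - 702*2**s*s - 324*2**s + 49*3**s*s**2 - 275*3**s*s - 162*s**2 + 378*s + 324)/(108*2**s*s*(s**2 - 2*s - 3))
  -1 < Re(s) < 3

decompose at 1/2, 1, 3/2; ℳ[f](s) sums the 4 pieces' integrals
segment [0, 1/2) carries t; integrate it
segment [1/2, 1) carries (2*t + 1); integrate it
the [1, 3/2) slice contributes ∫ t/2·t^(s-1) dt
[3/2, ∞) adds the kernel integral of t**(-3)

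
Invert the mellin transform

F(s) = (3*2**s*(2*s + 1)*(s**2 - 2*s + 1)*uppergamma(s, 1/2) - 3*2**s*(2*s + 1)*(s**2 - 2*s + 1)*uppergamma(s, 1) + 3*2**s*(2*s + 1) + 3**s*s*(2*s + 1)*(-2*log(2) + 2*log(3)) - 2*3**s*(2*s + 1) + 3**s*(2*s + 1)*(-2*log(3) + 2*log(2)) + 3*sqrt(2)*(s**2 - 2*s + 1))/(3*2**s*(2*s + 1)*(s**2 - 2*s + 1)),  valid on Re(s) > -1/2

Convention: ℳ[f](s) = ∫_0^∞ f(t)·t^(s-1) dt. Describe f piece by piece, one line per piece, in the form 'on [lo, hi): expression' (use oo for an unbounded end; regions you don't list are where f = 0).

slice at 1/2, 1, transform all 3 pieces, and sum them
between 0 and 1/2 the integrand is sqrt(t)·t^(s-1)
the [1/2, 1) slice contributes ∫ exp(-t)·t^(s-1) dt
piece [1, 3/2): integrate log(t)/t against the kernel

on [0, 1/2): sqrt(t)
on [1/2, 1): exp(-t)
on [1, 3/2): log(t)/t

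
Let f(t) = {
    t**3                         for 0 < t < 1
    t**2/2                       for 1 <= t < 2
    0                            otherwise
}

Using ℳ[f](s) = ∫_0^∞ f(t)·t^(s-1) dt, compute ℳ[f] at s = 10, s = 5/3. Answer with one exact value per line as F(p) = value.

peel off the shared t-power: t on [0, 1); 1/2 on [1, 2)
integrate the 2 segments split at 1, then add the results
between 0 and 1 the integrand is t**3·t^(s-1)
on [1, 2): add ∫ t**2/2·t^(s-1) dt

F(10) = 17753/104
F(5/3) = 6/77 + 12*2**(2/3)/11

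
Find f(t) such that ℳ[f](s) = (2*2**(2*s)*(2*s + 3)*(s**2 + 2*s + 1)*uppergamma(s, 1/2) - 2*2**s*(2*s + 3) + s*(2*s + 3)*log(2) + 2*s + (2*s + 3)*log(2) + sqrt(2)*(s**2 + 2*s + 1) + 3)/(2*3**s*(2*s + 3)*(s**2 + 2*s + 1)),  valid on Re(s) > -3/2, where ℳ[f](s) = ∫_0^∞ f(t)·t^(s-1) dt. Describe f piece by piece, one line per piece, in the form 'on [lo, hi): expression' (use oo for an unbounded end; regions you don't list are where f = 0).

on [0, 1/3): 3*sqrt(6)*t**(3/2)/4
on [1/3, 2/3): 3*t*log(3*t/2)/2
on [2/3, oo): exp(-3*t/4)

remove the common scale on t first: t**(3/2) on [0, 1/2); t*log(t) on [1/2, 1); exp(-t/2) on [1, ∞)
decompose at 1/3, 2/3; ℳ[f](s) sums the 3 pieces' integrals
for t in [0, 1/3): the term is ∫ 3*sqrt(6)*t**(3/2)/4·t^(s-1)
on [1/3, 2/3) integrate f = 3*t*log(3*t/2)/2 against the kernel
∫ over [2/3, ∞) of exp(-3*t/4)·t^(s-1) joins the sum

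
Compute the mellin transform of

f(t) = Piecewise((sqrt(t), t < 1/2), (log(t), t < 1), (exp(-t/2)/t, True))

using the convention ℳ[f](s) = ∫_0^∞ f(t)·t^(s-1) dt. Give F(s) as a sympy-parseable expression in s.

reversing the shared t-power: t**(3/2) on [0, 1/2); t*log(t) on [1/2, 1); exp(-t/2) on [1, ∞)
slice at 1/2, 1, transform all 3 pieces, and sum them
on [0, 1/2) integrate f = sqrt(t) against the kernel
segment 1/2 to 1 holds log(t); add its integral
[1, ∞) adds the kernel integral of exp(-t/2)/t

(2*2**(2*s)*s**3*uppergamma(s - 1, 1/2) - 4*2**s*s - 2*2**s + 4**s*s**2*uppergamma(s - 1, 1/2) + 4*s**2*log(2) + 2*sqrt(2)*s**2 + s*log(4) + 4*s + 2)/(2*2**s*s**2*(2*s + 1))
  Re(s) > -1/2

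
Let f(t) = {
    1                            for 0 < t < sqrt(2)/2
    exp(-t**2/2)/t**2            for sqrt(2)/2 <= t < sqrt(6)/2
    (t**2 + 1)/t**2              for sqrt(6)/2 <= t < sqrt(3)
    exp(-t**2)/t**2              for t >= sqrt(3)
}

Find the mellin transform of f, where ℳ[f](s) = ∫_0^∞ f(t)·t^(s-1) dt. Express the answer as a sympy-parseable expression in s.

(sqrt(2)/2)**s*(6*2**(s/2)*s*(s - 2)*uppergamma(s/2 - 1, 3) + 3*2**s*s*(s - 2)*uppergamma(s/2 - 1, 1/4) - 3*2**s*s*(s - 2)*uppergamma(s/2 - 1, 3/4) + 20*3**(s/2)*(2 - s) - 16*3**(s/2) + 16*6**(s/2)*(s - 2) + 8*6**(s/2) + 12*s - 24)/(12*s*(s - 2))
  Re(s) > 0

strip the power substitution: 1 on [0, 1/2); exp(-t/2)/t on [1/2, 3/2); (t + 1)/t on [3/2, 3); …
peel off the shared t-power: t on [0, 1/2); exp(-t/2) on [1/2, 3/2); t + 1 on [3/2, 3); …
treat the 4 regions marked off by sqrt(2)/2, sqrt(6)/2, sqrt(3) separately and sum
over [0, sqrt(2)/2), the kernel integral of 1 enters the sum
[sqrt(2)/2, sqrt(6)/2) adds the kernel integral of exp(-t**2/2)/t**2
for t in [sqrt(6)/2, sqrt(3)): the term is ∫ (t**2 + 1)/t**2·t^(s-1)
∫ exp(-t**2)/t**2·t^(s-1) over [sqrt(3), ∞)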